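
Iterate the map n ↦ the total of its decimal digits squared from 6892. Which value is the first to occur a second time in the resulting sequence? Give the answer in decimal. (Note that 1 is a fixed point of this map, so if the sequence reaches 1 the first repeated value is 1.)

37

6892 → 6² + 8² + 9² + 2² = 36 + 64 + 81 + 4 = 185
185 → 1² + 8² + 5² = 1 + 64 + 25 = 90
90 → 9² + 0² = 81 + 0 = 81
81 → 8² + 1² = 64 + 1 = 65
65 → 6² + 5² = 36 + 25 = 61
61 → 6² + 1² = 36 + 1 = 37
37 → 3² + 7² = 9 + 49 = 58
58 → 5² + 8² = 25 + 64 = 89
89 → 8² + 9² = 64 + 81 = 145
145 → 1² + 4² + 5² = 1 + 16 + 25 = 42
42 → 4² + 2² = 16 + 4 = 20
20 → 2² + 0² = 4 + 0 = 4
4 → 4² = 16
16 → 1² + 6² = 1 + 36 = 37  — 37 already appeared earlier.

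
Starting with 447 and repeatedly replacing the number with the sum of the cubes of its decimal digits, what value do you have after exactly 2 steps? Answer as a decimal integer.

447 → 4³ + 4³ + 7³ = 64 + 64 + 343 = 471
471 → 4³ + 7³ + 1³ = 64 + 343 + 1 = 408

408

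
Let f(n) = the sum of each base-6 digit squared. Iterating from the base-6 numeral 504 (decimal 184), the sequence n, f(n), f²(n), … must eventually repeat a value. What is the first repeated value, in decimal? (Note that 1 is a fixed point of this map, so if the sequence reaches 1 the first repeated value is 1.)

41

184 = (5,0,4)_6 → 5² + 0² + 4² = 41
41 = (1,0,5)_6 → 1² + 0² + 5² = 26
26 = (4,2)_6 → 4² + 2² = 20
20 = (3,2)_6 → 3² + 2² = 13
13 = (2,1)_6 → 2² + 1² = 5
5 = (5)_6 → 5² = 25
25 = (4,1)_6 → 4² + 1² = 17
17 = (2,5)_6 → 2² + 5² = 29
29 = (4,5)_6 → 4² + 5² = 41  — 41 already appeared earlier.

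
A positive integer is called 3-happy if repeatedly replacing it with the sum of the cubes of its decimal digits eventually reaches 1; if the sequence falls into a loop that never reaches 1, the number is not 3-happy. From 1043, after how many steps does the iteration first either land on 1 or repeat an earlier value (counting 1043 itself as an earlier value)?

1043 → 1³ + 0³ + 4³ + 3³ = 1 + 0 + 64 + 27 = 92
92 → 9³ + 2³ = 729 + 8 = 737
737 → 7³ + 3³ + 7³ = 343 + 27 + 343 = 713
713 → 7³ + 1³ + 3³ = 343 + 1 + 27 = 371
371 → 3³ + 7³ + 1³ = 27 + 343 + 1 = 371  — 371 repeats.
That took 5 steps.

5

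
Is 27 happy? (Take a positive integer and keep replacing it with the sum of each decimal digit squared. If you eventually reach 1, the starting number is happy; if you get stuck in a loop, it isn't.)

27 → 2² + 7² = 53
53 → 5² + 3² = 34
34 → 3² + 4² = 25
25 → 2² + 5² = 29
29 → 2² + 9² = 85
85 → 8² + 5² = 89
89 → 8² + 9² = 145
145 → 1² + 4² + 5² = 42
42 → 4² + 2² = 20
20 → 2² + 0² = 4
4 → 4² = 16
16 → 1² + 6² = 37
37 → 3² + 7² = 58
58 → 5² + 8² = 89  — 89 already seen; the sequence cycles without reaching 1.

not happy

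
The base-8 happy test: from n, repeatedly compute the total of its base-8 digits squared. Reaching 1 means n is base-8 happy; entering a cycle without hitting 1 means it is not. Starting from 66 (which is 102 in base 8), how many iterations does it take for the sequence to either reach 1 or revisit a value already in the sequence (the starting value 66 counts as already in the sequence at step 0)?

66 = (1,0,2)_8 → 1² + 0² + 2² = 1 + 0 + 4 = 5
5 = (5)_8 → 5² = 25
25 = (3,1)_8 → 3² + 1² = 9 + 1 = 10
10 = (1,2)_8 → 1² + 2² = 1 + 4 = 5  — 5 repeats.
That took 4 steps.

4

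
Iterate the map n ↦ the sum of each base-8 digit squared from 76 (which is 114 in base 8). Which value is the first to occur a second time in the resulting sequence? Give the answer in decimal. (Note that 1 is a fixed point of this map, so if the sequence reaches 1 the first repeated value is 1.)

76 = (1,1,4)_8 → 1² + 1² + 4² = 1 + 1 + 16 = 18
18 = (2,2)_8 → 2² + 2² = 4 + 4 = 8
8 = (1,0)_8 → 1² + 0² = 1 + 0 = 1  — reached the fixed point 1.
1 → 1, so 1 is the first repeated value.

1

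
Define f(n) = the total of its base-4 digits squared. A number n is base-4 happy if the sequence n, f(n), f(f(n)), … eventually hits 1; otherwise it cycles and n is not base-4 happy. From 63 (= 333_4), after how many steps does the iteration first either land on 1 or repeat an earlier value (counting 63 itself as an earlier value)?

63 = (3,3,3)_4 → 3² + 3² + 3² = 27
27 = (1,2,3)_4 → 1² + 2² + 3² = 14
14 = (3,2)_4 → 3² + 2² = 13
13 = (3,1)_4 → 3² + 1² = 10
10 = (2,2)_4 → 2² + 2² = 8
8 = (2,0)_4 → 2² + 0² = 4
4 = (1,0)_4 → 1² + 0² = 1  — reached 1.
That took 7 steps.

7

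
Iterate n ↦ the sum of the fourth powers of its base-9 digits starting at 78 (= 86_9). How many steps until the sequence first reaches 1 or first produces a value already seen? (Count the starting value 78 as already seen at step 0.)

13

78 = (8,6)_9 → 8⁴ + 6⁴ = 5392
5392 = (7,3,5,1)_9 → 7⁴ + 3⁴ + 5⁴ + 1⁴ = 3108
3108 = (4,2,3,3)_9 → 4⁴ + 2⁴ + 3⁴ + 3⁴ = 434
434 = (5,3,2)_9 → 5⁴ + 3⁴ + 2⁴ = 722
722 = (8,8,2)_9 → 8⁴ + 8⁴ + 2⁴ = 8208
8208 = (1,2,2,3,0)_9 → 1⁴ + 2⁴ + 2⁴ + 3⁴ + 0⁴ = 114
114 = (1,3,6)_9 → 1⁴ + 3⁴ + 6⁴ = 1378
1378 = (1,8,0,1)_9 → 1⁴ + 8⁴ + 0⁴ + 1⁴ = 4098
4098 = (5,5,5,3)_9 → 5⁴ + 5⁴ + 5⁴ + 3⁴ = 1956
1956 = (2,6,1,3)_9 → 2⁴ + 6⁴ + 1⁴ + 3⁴ = 1394
1394 = (1,8,1,8)_9 → 1⁴ + 8⁴ + 1⁴ + 8⁴ = 8194
8194 = (1,2,2,1,4)_9 → 1⁴ + 2⁴ + 2⁴ + 1⁴ + 4⁴ = 290
290 = (3,5,2)_9 → 3⁴ + 5⁴ + 2⁴ = 722  — 722 repeats.
That took 13 steps.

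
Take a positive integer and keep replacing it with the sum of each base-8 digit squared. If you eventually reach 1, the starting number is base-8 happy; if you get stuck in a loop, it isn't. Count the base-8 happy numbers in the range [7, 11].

7: 7 → 49 → 37 → 41 → 26 → 13 → 26  — not base-8 happy
8: 8 → 1  — base-8 happy
9: 9 → 2 → 4 → 16 → 4  — not base-8 happy
10: 10 → 5 → 25 → 10  — not base-8 happy
11: 11 → 10 → 5 → 25 → 10  — not base-8 happy
base-8 happy: 8

1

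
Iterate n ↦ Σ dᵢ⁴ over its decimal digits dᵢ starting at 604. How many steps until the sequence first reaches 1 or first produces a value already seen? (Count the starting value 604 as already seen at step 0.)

10

604 → 6⁴ + 0⁴ + 4⁴ = 1552
1552 → 1⁴ + 5⁴ + 5⁴ + 2⁴ = 1267
1267 → 1⁴ + 2⁴ + 6⁴ + 7⁴ = 3714
3714 → 3⁴ + 7⁴ + 1⁴ + 4⁴ = 2739
2739 → 2⁴ + 7⁴ + 3⁴ + 9⁴ = 9059
9059 → 9⁴ + 0⁴ + 5⁴ + 9⁴ = 13747
13747 → 1⁴ + 3⁴ + 7⁴ + 4⁴ + 7⁴ = 5140
5140 → 5⁴ + 1⁴ + 4⁴ + 0⁴ = 882
882 → 8⁴ + 8⁴ + 2⁴ = 8208
8208 → 8⁴ + 2⁴ + 0⁴ + 8⁴ = 8208  — 8208 repeats.
That took 10 steps.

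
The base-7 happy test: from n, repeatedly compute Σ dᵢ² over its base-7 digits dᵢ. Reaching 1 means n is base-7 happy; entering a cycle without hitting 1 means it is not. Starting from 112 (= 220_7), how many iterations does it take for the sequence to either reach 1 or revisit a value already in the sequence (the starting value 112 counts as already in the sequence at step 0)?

112 = (2,2,0)_7 → 2² + 2² + 0² = 4 + 4 + 0 = 8
8 = (1,1)_7 → 1² + 1² = 1 + 1 = 2
2 = (2)_7 → 2² = 4
4 = (4)_7 → 4² = 16
16 = (2,2)_7 → 2² + 2² = 4 + 4 = 8  — 8 repeats.
That took 5 steps.

5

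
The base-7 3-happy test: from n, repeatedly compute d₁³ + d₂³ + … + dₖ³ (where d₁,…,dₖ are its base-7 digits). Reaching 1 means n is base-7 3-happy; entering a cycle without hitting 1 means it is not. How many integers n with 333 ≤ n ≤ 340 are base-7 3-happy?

333: 333 → 405 → 219 → 99 → 9 → 9  — not base-7 3-happy
334: 334 → 466 → 100 → 16 → 16  — not base-7 3-happy
335: 335 → 557 → 137 → 197 → 65 → 17 → 35 → 125 → 251 → 341 → 557  — not base-7 3-happy
336: 336 → 432 → 252 → 126 → 72 → 36 → 126  — not base-7 3-happy
337: 337 → 433 → 343 → 1  — base-7 3-happy
338: 338 → 440 → 434 → 218 → 92 → 218  — not base-7 3-happy
339: 339 → 459 → 81 → 129 → 99 → 9 → 9  — not base-7 3-happy
340: 340 → 496 → 244 → 496  — not base-7 3-happy
base-7 3-happy: 337

1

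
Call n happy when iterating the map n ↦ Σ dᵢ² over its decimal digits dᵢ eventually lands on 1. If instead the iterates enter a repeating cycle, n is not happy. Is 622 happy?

happy

622 → 6² + 2² + 2² = 44
44 → 4² + 4² = 32
32 → 3² + 2² = 13
13 → 1² + 3² = 10
10 → 1² + 0² = 1  — reached 1.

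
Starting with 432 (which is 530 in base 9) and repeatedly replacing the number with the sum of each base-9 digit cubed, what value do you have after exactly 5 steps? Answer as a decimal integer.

638

432 = (5,3,0)_9 → 5³ + 3³ + 0³ = 125 + 27 + 0 = 152
152 = (1,7,8)_9 → 1³ + 7³ + 8³ = 1 + 343 + 512 = 856
856 = (1,1,5,1)_9 → 1³ + 1³ + 5³ + 1³ = 1 + 1 + 125 + 1 = 128
128 = (1,5,2)_9 → 1³ + 5³ + 2³ = 1 + 125 + 8 = 134
134 = (1,5,8)_9 → 1³ + 5³ + 8³ = 1 + 125 + 512 = 638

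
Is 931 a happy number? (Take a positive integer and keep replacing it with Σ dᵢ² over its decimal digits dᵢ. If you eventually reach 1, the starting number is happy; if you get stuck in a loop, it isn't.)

931 → 9² + 3² + 1² = 81 + 9 + 1 = 91
91 → 9² + 1² = 81 + 1 = 82
82 → 8² + 2² = 64 + 4 = 68
68 → 6² + 8² = 36 + 64 = 100
100 → 1² + 0² + 0² = 1 + 0 + 0 = 1  — reached 1.

happy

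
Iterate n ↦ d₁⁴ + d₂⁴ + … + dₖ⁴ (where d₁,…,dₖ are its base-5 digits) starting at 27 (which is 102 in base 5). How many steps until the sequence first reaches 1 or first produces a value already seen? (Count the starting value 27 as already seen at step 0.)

4

27 = (1,0,2)_5 → 1⁴ + 0⁴ + 2⁴ = 17
17 = (3,2)_5 → 3⁴ + 2⁴ = 97
97 = (3,4,2)_5 → 3⁴ + 4⁴ + 2⁴ = 353
353 = (2,4,0,3)_5 → 2⁴ + 4⁴ + 0⁴ + 3⁴ = 353  — 353 repeats.
That took 4 steps.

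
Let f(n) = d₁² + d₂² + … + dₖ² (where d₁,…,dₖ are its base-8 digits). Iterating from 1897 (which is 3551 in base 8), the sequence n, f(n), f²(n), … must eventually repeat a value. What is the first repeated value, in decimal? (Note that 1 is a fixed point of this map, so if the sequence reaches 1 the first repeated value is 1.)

1897 = (3,5,5,1)_8 → 3² + 5² + 5² + 1² = 9 + 25 + 25 + 1 = 60
60 = (7,4)_8 → 7² + 4² = 49 + 16 = 65
65 = (1,0,1)_8 → 1² + 0² + 1² = 1 + 0 + 1 = 2
2 = (2)_8 → 2² = 4
4 = (4)_8 → 4² = 16
16 = (2,0)_8 → 2² + 0² = 4 + 0 = 4  — 4 already appeared earlier.

4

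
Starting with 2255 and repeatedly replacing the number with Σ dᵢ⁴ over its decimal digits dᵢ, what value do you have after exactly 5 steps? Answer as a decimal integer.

9603

2255 → 2⁴ + 2⁴ + 5⁴ + 5⁴ = 16 + 16 + 625 + 625 = 1282
1282 → 1⁴ + 2⁴ + 8⁴ + 2⁴ = 1 + 16 + 4096 + 16 = 4129
4129 → 4⁴ + 1⁴ + 2⁴ + 9⁴ = 256 + 1 + 16 + 6561 = 6834
6834 → 6⁴ + 8⁴ + 3⁴ + 4⁴ = 1296 + 4096 + 81 + 256 = 5729
5729 → 5⁴ + 7⁴ + 2⁴ + 9⁴ = 625 + 2401 + 16 + 6561 = 9603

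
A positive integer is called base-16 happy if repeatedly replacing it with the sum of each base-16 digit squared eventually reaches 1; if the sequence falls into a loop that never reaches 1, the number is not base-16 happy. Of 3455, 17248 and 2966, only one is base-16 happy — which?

3455: 3455 → 443 → 243 → 234 → 296 → 69 → 41 → 85 → 50 → 13 → 169 → 181 → 146 → 85  — repeats 85 (not base-16 happy)
17248: 17248 → 61 → 178 → 125 → 218 → 269 → 170 → 200 → 208 → 169 → 181 → 146 → 85 → 50 → 13 → 169  — repeats 169 (not base-16 happy)
2966: 2966 → 238 → 392 → 129 → 65 → 17 → 2 → 4 → 16 → 1  — reaches 1 (base-16 happy)

2966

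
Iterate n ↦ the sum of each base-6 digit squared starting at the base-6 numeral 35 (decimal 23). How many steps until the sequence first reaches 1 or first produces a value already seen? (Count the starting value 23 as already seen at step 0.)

23 = (3,5)_6 → 3² + 5² = 34
34 = (5,4)_6 → 5² + 4² = 41
41 = (1,0,5)_6 → 1² + 0² + 5² = 26
26 = (4,2)_6 → 4² + 2² = 20
20 = (3,2)_6 → 3² + 2² = 13
13 = (2,1)_6 → 2² + 1² = 5
5 = (5)_6 → 5² = 25
25 = (4,1)_6 → 4² + 1² = 17
17 = (2,5)_6 → 2² + 5² = 29
29 = (4,5)_6 → 4² + 5² = 41  — 41 repeats.
That took 10 steps.

10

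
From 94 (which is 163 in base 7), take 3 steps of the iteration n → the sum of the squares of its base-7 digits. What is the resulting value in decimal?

94 = (1,6,3)_7 → 46
46 = (6,4)_7 → 52
52 = (1,0,3)_7 → 10

10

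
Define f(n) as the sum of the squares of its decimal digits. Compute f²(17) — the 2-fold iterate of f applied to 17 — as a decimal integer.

25

17 → 1² + 7² = 1 + 49 = 50
50 → 5² + 0² = 25 + 0 = 25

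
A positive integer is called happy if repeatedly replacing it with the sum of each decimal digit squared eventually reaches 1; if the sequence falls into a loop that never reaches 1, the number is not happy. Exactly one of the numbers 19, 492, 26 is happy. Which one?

19: 19 → 82 → 68 → 100 → 1  — reaches 1 (happy)
492: 492 → 101 → 2 → 4 → 16 → 37 → 58 → 89 → 145 → 42 → 20 → 4  — repeats 4 (not happy)
26: 26 → 40 → 16 → 37 → 58 → 89 → 145 → 42 → 20 → 4 → 16  — repeats 16 (not happy)

19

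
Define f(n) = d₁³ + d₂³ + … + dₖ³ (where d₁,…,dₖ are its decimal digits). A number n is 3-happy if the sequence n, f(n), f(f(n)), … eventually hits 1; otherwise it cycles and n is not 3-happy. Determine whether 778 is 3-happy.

778 → 7³ + 7³ + 8³ = 1198
1198 → 1³ + 1³ + 9³ + 8³ = 1243
1243 → 1³ + 2³ + 4³ + 3³ = 100
100 → 1³ + 0³ + 0³ = 1  — reached 1.

3-happy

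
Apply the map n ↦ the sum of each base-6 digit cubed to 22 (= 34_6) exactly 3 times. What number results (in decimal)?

1

22 = (3,4)_6 → 91
91 = (2,3,1)_6 → 36
36 = (1,0,0)_6 → 1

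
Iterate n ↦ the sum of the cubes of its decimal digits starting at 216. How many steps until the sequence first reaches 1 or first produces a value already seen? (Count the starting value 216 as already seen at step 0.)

216 → 2³ + 1³ + 6³ = 8 + 1 + 216 = 225
225 → 2³ + 2³ + 5³ = 8 + 8 + 125 = 141
141 → 1³ + 4³ + 1³ = 1 + 64 + 1 = 66
66 → 6³ + 6³ = 216 + 216 = 432
432 → 4³ + 3³ + 2³ = 64 + 27 + 8 = 99
99 → 9³ + 9³ = 729 + 729 = 1458
1458 → 1³ + 4³ + 5³ + 8³ = 1 + 64 + 125 + 512 = 702
702 → 7³ + 0³ + 2³ = 343 + 0 + 8 = 351
351 → 3³ + 5³ + 1³ = 27 + 125 + 1 = 153
153 → 1³ + 5³ + 3³ = 1 + 125 + 27 = 153  — 153 repeats.
That took 10 steps.

10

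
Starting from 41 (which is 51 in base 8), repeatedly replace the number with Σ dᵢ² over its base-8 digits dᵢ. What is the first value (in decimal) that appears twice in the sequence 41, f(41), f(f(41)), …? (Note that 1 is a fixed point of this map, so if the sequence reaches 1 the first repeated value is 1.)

26

41 = (5,1)_8 → 5² + 1² = 26
26 = (3,2)_8 → 3² + 2² = 13
13 = (1,5)_8 → 1² + 5² = 26  — 26 already appeared earlier.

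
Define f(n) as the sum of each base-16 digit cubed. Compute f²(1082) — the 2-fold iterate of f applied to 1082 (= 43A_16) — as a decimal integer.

155

1082 = (4,3,10)_16 → 4³ + 3³ + 10³ = 64 + 27 + 1000 = 1091
1091 = (4,4,3)_16 → 4³ + 4³ + 3³ = 64 + 64 + 27 = 155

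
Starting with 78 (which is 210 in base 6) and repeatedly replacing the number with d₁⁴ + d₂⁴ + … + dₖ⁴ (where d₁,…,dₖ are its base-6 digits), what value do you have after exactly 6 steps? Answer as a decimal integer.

78 = (2,1,0)_6 → 2⁴ + 1⁴ + 0⁴ = 17
17 = (2,5)_6 → 2⁴ + 5⁴ = 641
641 = (2,5,4,5)_6 → 2⁴ + 5⁴ + 4⁴ + 5⁴ = 1522
1522 = (1,1,0,1,4)_6 → 1⁴ + 1⁴ + 0⁴ + 1⁴ + 4⁴ = 259
259 = (1,1,1,1)_6 → 1⁴ + 1⁴ + 1⁴ + 1⁴ = 4
4 = (4)_6 → 4⁴ = 256

256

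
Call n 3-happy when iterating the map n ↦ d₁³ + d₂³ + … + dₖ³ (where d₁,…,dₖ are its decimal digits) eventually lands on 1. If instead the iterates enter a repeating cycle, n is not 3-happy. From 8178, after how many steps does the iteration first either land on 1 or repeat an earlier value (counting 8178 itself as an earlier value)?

8

8178 → 8³ + 1³ + 7³ + 8³ = 512 + 1 + 343 + 512 = 1368
1368 → 1³ + 3³ + 6³ + 8³ = 1 + 27 + 216 + 512 = 756
756 → 7³ + 5³ + 6³ = 343 + 125 + 216 = 684
684 → 6³ + 8³ + 4³ = 216 + 512 + 64 = 792
792 → 7³ + 9³ + 2³ = 343 + 729 + 8 = 1080
1080 → 1³ + 0³ + 8³ + 0³ = 1 + 0 + 512 + 0 = 513
513 → 5³ + 1³ + 3³ = 125 + 1 + 27 = 153
153 → 1³ + 5³ + 3³ = 1 + 125 + 27 = 153  — 153 repeats.
That took 8 steps.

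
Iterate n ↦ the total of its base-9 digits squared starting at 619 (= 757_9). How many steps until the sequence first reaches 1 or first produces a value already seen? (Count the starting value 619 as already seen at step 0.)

619 = (7,5,7)_9 → 123
123 = (1,4,6)_9 → 53
53 = (5,8)_9 → 89
89 = (1,0,8)_9 → 65
65 = (7,2)_9 → 53  — 53 repeats.
That took 5 steps.

5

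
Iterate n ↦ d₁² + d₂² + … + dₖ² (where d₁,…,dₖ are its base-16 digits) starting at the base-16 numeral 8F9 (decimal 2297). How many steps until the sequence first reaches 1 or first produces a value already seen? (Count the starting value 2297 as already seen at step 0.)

2297 = (8,15,9)_16 → 8² + 15² + 9² = 370
370 = (1,7,2)_16 → 1² + 7² + 2² = 54
54 = (3,6)_16 → 3² + 6² = 45
45 = (2,13)_16 → 2² + 13² = 173
173 = (10,13)_16 → 10² + 13² = 269
269 = (1,0,13)_16 → 1² + 0² + 13² = 170
170 = (10,10)_16 → 10² + 10² = 200
200 = (12,8)_16 → 12² + 8² = 208
208 = (13,0)_16 → 13² + 0² = 169
169 = (10,9)_16 → 10² + 9² = 181
181 = (11,5)_16 → 11² + 5² = 146
146 = (9,2)_16 → 9² + 2² = 85
85 = (5,5)_16 → 5² + 5² = 50
50 = (3,2)_16 → 3² + 2² = 13
13 = (13)_16 → 13² = 169  — 169 repeats.
That took 15 steps.

15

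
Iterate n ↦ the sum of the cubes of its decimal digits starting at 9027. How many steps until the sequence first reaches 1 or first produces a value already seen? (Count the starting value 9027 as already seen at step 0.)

4

9027 → 9³ + 0³ + 2³ + 7³ = 729 + 0 + 8 + 343 = 1080
1080 → 1³ + 0³ + 8³ + 0³ = 1 + 0 + 512 + 0 = 513
513 → 5³ + 1³ + 3³ = 125 + 1 + 27 = 153
153 → 1³ + 5³ + 3³ = 1 + 125 + 27 = 153  — 153 repeats.
That took 4 steps.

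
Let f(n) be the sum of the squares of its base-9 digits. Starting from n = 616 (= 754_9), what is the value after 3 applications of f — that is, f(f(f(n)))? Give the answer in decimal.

616 = (7,5,4)_9 → 7² + 5² + 4² = 90
90 = (1,1,0)_9 → 1² + 1² + 0² = 2
2 = (2)_9 → 2² = 4

4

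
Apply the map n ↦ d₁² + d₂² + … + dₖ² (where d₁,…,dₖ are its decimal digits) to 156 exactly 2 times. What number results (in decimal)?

40

156 → 1² + 5² + 6² = 1 + 25 + 36 = 62
62 → 6² + 2² = 36 + 4 = 40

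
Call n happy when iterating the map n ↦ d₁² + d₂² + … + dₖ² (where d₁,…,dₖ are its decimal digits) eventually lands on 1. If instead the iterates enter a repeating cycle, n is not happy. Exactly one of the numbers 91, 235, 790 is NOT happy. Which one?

91: 91 → 82 → 68 → 100 → 1  — reaches 1 (happy)
235: 235 → 38 → 73 → 58 → 89 → 145 → 42 → 20 → 4 → 16 → 37 → 58  — repeats 58 (not happy)
790: 790 → 130 → 10 → 1  — reaches 1 (happy)

235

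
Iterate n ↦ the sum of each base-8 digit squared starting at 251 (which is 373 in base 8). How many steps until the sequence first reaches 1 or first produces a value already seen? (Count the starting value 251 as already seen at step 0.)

251 = (3,7,3)_8 → 3² + 7² + 3² = 67
67 = (1,0,3)_8 → 1² + 0² + 3² = 10
10 = (1,2)_8 → 1² + 2² = 5
5 = (5)_8 → 5² = 25
25 = (3,1)_8 → 3² + 1² = 10  — 10 repeats.
That took 5 steps.

5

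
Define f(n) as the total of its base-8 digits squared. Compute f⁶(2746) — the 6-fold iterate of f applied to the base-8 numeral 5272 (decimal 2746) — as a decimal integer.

2746 = (5,2,7,2)_8 → 5² + 2² + 7² + 2² = 25 + 4 + 49 + 4 = 82
82 = (1,2,2)_8 → 1² + 2² + 2² = 1 + 4 + 4 = 9
9 = (1,1)_8 → 1² + 1² = 1 + 1 = 2
2 = (2)_8 → 2² = 4
4 = (4)_8 → 4² = 16
16 = (2,0)_8 → 2² + 0² = 4 + 0 = 4

4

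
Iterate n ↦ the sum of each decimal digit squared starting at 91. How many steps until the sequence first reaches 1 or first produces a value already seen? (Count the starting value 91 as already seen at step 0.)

91 → 9² + 1² = 81 + 1 = 82
82 → 8² + 2² = 64 + 4 = 68
68 → 6² + 8² = 36 + 64 = 100
100 → 1² + 0² + 0² = 1 + 0 + 0 = 1  — reached 1.
That took 4 steps.

4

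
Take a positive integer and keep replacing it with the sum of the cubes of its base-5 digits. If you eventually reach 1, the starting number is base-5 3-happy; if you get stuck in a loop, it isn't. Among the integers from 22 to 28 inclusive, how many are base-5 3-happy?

22: 22 → 72 → 80 → 28 → 28  — not base-5 3-happy
23: 23 → 91 → 55 → 9 → 65 → 35 → 9  — not base-5 3-happy
24: 24 → 128 → 28 → 28  — not base-5 3-happy
25: 25 → 1  — base-5 3-happy
26: 26 → 2 → 8 → 28 → 28  — not base-5 3-happy
27: 27 → 9 → 65 → 35 → 9  — not base-5 3-happy
28: 28 → 28  — not base-5 3-happy
base-5 3-happy: 25

1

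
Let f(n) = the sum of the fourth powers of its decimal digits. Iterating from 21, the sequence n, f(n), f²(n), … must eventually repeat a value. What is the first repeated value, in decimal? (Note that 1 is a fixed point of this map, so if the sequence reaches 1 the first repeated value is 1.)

21 → 2⁴ + 1⁴ = 16 + 1 = 17
17 → 1⁴ + 7⁴ = 1 + 2401 = 2402
2402 → 2⁴ + 4⁴ + 0⁴ + 2⁴ = 16 + 256 + 0 + 16 = 288
288 → 2⁴ + 8⁴ + 8⁴ = 16 + 4096 + 4096 = 8208
8208 → 8⁴ + 2⁴ + 0⁴ + 8⁴ = 4096 + 16 + 0 + 4096 = 8208  — 8208 already appeared earlier.

8208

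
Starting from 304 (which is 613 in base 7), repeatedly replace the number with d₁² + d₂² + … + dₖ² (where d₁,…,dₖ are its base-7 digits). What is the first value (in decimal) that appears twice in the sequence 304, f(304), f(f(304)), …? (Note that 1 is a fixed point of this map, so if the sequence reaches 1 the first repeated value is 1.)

10

304 = (6,1,3)_7 → 46
46 = (6,4)_7 → 52
52 = (1,0,3)_7 → 10
10 = (1,3)_7 → 10  — 10 already appeared earlier.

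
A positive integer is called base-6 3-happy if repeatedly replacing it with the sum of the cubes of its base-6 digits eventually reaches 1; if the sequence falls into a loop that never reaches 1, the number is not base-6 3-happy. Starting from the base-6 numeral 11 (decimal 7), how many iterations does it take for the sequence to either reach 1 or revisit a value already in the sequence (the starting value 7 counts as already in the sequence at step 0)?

7 = (1,1)_6 → 1³ + 1³ = 1 + 1 = 2
2 = (2)_6 → 2³ = 8
8 = (1,2)_6 → 1³ + 2³ = 1 + 8 = 9
9 = (1,3)_6 → 1³ + 3³ = 1 + 27 = 28
28 = (4,4)_6 → 4³ + 4³ = 64 + 64 = 128
128 = (3,3,2)_6 → 3³ + 3³ + 2³ = 27 + 27 + 8 = 62
62 = (1,4,2)_6 → 1³ + 4³ + 2³ = 1 + 64 + 8 = 73
73 = (2,0,1)_6 → 2³ + 0³ + 1³ = 8 + 0 + 1 = 9  — 9 repeats.
That took 8 steps.

8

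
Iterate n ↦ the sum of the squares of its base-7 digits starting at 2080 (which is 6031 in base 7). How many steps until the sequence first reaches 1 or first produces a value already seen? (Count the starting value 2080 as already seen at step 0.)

4

2080 = (6,0,3,1)_7 → 6² + 0² + 3² + 1² = 36 + 0 + 9 + 1 = 46
46 = (6,4)_7 → 6² + 4² = 36 + 16 = 52
52 = (1,0,3)_7 → 1² + 0² + 3² = 1 + 0 + 9 = 10
10 = (1,3)_7 → 1² + 3² = 1 + 9 = 10  — 10 repeats.
That took 4 steps.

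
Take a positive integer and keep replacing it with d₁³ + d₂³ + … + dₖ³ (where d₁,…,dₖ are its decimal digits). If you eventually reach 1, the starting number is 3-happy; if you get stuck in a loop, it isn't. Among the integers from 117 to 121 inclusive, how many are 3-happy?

117: 117 → 345 → 216 → 225 → 141 → 66 → 432 → 99 → 1458 → 702 → 351 → 153 → 153  (repeats 153)
118: 118 → 514 → 190 → 730 → 370 → 370  (repeats 370)
119: 119 → 731 → 371 → 371  (repeats 371)
120: 120 → 9 → 729 → 1080 → 513 → 153 → 153  (repeats 153)
121: 121 → 10 → 1  (reaches 1)
3-happy: 121

1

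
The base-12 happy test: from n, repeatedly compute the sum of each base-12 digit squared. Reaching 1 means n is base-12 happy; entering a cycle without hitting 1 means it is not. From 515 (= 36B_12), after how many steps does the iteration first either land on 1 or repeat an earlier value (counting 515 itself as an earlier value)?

515 = (3,6,11)_12 → 3² + 6² + 11² = 9 + 36 + 121 = 166
166 = (1,1,10)_12 → 1² + 1² + 10² = 1 + 1 + 100 = 102
102 = (8,6)_12 → 8² + 6² = 64 + 36 = 100
100 = (8,4)_12 → 8² + 4² = 64 + 16 = 80
80 = (6,8)_12 → 6² + 8² = 36 + 64 = 100  — 100 repeats.
That took 5 steps.

5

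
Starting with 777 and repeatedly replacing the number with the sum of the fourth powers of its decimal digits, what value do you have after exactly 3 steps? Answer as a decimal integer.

10929

777 → 7⁴ + 7⁴ + 7⁴ = 2401 + 2401 + 2401 = 7203
7203 → 7⁴ + 2⁴ + 0⁴ + 3⁴ = 2401 + 16 + 0 + 81 = 2498
2498 → 2⁴ + 4⁴ + 9⁴ + 8⁴ = 16 + 256 + 6561 + 4096 = 10929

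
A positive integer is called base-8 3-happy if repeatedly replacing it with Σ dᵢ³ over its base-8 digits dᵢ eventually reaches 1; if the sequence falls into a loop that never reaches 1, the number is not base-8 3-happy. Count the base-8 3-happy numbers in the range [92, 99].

92: 92 → 92  — not base-8 3-happy
93: 93 → 153 → 36 → 128 → 8 → 1  — base-8 3-happy
94: 94 → 244 → 307 → 307  — not base-8 3-happy
95: 95 → 371 → 368 → 341 → 258 → 72 → 2 → 8 → 1  — base-8 3-happy
96: 96 → 65 → 2 → 8 → 1  — base-8 3-happy
97: 97 → 66 → 9 → 2 → 8 → 1  — base-8 3-happy
98: 98 → 73 → 3 → 27 → 54 → 432 → 432  — not base-8 3-happy
99: 99 → 92 → 92  — not base-8 3-happy
base-8 3-happy: 93, 95, 96, 97

4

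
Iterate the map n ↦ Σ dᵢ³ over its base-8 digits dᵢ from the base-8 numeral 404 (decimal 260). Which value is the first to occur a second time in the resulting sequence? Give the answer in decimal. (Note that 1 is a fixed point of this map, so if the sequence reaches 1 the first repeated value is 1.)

260 = (4,0,4)_8 → 128
128 = (2,0,0)_8 → 8
8 = (1,0)_8 → 1  — reached the fixed point 1.
1 → 1, so 1 is the first repeated value.

1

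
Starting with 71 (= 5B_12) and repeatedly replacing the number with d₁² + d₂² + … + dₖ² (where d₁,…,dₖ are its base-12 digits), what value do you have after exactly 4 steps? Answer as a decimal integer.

5

71 = (5,11)_12 → 5² + 11² = 25 + 121 = 146
146 = (1,0,2)_12 → 1² + 0² + 2² = 1 + 0 + 4 = 5
5 = (5)_12 → 5² = 25
25 = (2,1)_12 → 2² + 1² = 4 + 1 = 5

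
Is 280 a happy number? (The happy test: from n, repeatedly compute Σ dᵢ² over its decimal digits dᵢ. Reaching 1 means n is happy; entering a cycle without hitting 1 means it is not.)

280 → 2² + 8² + 0² = 4 + 64 + 0 = 68
68 → 6² + 8² = 36 + 64 = 100
100 → 1² + 0² + 0² = 1 + 0 + 0 = 1  — reached 1.

happy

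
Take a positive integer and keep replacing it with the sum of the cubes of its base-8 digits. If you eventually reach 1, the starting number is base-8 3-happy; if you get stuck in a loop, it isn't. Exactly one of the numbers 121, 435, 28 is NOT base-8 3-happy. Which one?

121: 121 → 345 → 153 → 36 → 128 → 8 → 1  — reaches 1 (base-8 3-happy)
435: 435 → 459 → 371 → 368 → 341 → 258 → 72 → 2 → 8 → 1  — reaches 1 (base-8 3-happy)
28: 28 → 91 → 55 → 559 → 469 → 476 → 434 → 440 → 559  — repeats 559 (not base-8 3-happy)

28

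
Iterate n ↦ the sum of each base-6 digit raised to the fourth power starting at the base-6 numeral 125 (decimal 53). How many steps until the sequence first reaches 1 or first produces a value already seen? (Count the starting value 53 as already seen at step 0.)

53 = (1,2,5)_6 → 1⁴ + 2⁴ + 5⁴ = 1 + 16 + 625 = 642
642 = (2,5,5,0)_6 → 2⁴ + 5⁴ + 5⁴ + 0⁴ = 16 + 625 + 625 + 0 = 1266
1266 = (5,5,1,0)_6 → 5⁴ + 5⁴ + 1⁴ + 0⁴ = 625 + 625 + 1 + 0 = 1251
1251 = (5,4,4,3)_6 → 5⁴ + 4⁴ + 4⁴ + 3⁴ = 625 + 256 + 256 + 81 = 1218
1218 = (5,3,5,0)_6 → 5⁴ + 3⁴ + 5⁴ + 0⁴ = 625 + 81 + 625 + 0 = 1331
1331 = (1,0,0,5,5)_6 → 1⁴ + 0⁴ + 0⁴ + 5⁴ + 5⁴ = 1 + 0 + 0 + 625 + 625 = 1251  — 1251 repeats.
That took 6 steps.

6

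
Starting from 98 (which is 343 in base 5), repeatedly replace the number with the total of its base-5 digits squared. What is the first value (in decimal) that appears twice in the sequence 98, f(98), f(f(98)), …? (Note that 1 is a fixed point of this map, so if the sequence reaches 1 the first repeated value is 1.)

98 = (3,4,3)_5 → 3² + 4² + 3² = 9 + 16 + 9 = 34
34 = (1,1,4)_5 → 1² + 1² + 4² = 1 + 1 + 16 = 18
18 = (3,3)_5 → 3² + 3² = 9 + 9 = 18  — 18 already appeared earlier.

18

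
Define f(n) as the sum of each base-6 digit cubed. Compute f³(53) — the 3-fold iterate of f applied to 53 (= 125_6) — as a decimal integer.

99

53 = (1,2,5)_6 → 134
134 = (3,4,2)_6 → 99
99 = (2,4,3)_6 → 99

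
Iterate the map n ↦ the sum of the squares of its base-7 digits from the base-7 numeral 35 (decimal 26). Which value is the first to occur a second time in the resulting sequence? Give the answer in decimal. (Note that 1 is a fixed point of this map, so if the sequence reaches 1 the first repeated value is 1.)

26 = (3,5)_7 → 3² + 5² = 34
34 = (4,6)_7 → 4² + 6² = 52
52 = (1,0,3)_7 → 1² + 0² + 3² = 10
10 = (1,3)_7 → 1² + 3² = 10  — 10 already appeared earlier.

10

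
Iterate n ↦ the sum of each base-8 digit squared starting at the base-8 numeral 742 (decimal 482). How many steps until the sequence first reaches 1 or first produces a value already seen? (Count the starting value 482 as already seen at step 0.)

482 = (7,4,2)_8 → 69
69 = (1,0,5)_8 → 26
26 = (3,2)_8 → 13
13 = (1,5)_8 → 26  — 26 repeats.
That took 4 steps.

4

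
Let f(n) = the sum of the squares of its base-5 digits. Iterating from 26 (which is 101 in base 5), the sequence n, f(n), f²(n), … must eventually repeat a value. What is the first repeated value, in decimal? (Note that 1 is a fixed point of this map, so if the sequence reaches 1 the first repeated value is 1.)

4

26 = (1,0,1)_5 → 1² + 0² + 1² = 2
2 = (2)_5 → 2² = 4
4 = (4)_5 → 4² = 16
16 = (3,1)_5 → 3² + 1² = 10
10 = (2,0)_5 → 2² + 0² = 4  — 4 already appeared earlier.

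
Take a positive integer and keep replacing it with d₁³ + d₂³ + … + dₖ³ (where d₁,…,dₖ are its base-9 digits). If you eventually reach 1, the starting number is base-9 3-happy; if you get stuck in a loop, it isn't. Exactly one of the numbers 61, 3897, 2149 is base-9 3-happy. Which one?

61

61: 61 → 559 → 729 → 1  — reaches 1 (base-9 3-happy)
3897: 3897 → 153 → 513 → 243 → 27 → 27  — repeats 27 (not base-9 3-happy)
2149: 2149 → 927 → 73 → 513 → 243 → 27 → 27  — repeats 27 (not base-9 3-happy)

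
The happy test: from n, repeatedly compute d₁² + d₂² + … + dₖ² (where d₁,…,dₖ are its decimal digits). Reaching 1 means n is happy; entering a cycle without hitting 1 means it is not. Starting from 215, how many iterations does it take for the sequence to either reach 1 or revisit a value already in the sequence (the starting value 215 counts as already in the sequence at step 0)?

14

215 → 2² + 1² + 5² = 30
30 → 3² + 0² = 9
9 → 9² = 81
81 → 8² + 1² = 65
65 → 6² + 5² = 61
61 → 6² + 1² = 37
37 → 3² + 7² = 58
58 → 5² + 8² = 89
89 → 8² + 9² = 145
145 → 1² + 4² + 5² = 42
42 → 4² + 2² = 20
20 → 2² + 0² = 4
4 → 4² = 16
16 → 1² + 6² = 37  — 37 repeats.
That took 14 steps.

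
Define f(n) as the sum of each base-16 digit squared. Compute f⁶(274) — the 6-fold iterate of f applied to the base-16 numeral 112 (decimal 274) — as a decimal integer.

274 = (1,1,2)_16 → 1² + 1² + 2² = 6
6 = (6)_16 → 6² = 36
36 = (2,4)_16 → 2² + 4² = 20
20 = (1,4)_16 → 1² + 4² = 17
17 = (1,1)_16 → 1² + 1² = 2
2 = (2)_16 → 2² = 4

4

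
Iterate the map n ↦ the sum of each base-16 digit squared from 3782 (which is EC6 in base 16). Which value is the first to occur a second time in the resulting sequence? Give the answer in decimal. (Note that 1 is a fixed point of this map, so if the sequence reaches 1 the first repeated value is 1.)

3782 = (14,12,6)_16 → 14² + 12² + 6² = 376
376 = (1,7,8)_16 → 1² + 7² + 8² = 114
114 = (7,2)_16 → 7² + 2² = 53
53 = (3,5)_16 → 3² + 5² = 34
34 = (2,2)_16 → 2² + 2² = 8
8 = (8)_16 → 8² = 64
64 = (4,0)_16 → 4² + 0² = 16
16 = (1,0)_16 → 1² + 0² = 1  — reached the fixed point 1.
1 → 1, so 1 is the first repeated value.

1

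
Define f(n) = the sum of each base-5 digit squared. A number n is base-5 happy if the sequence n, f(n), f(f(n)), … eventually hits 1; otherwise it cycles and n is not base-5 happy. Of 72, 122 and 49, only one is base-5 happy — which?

72: 72 → 24 → 32 → 6 → 2 → 4 → 16 → 10 → 4  — repeats 4 (not base-5 happy)
122: 122 → 36 → 6 → 2 → 4 → 16 → 10 → 4  — repeats 4 (not base-5 happy)
49: 49 → 33 → 11 → 5 → 1  — reaches 1 (base-5 happy)

49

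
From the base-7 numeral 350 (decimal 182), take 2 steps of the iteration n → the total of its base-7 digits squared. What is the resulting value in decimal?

52

182 = (3,5,0)_7 → 3² + 5² + 0² = 34
34 = (4,6)_7 → 4² + 6² = 52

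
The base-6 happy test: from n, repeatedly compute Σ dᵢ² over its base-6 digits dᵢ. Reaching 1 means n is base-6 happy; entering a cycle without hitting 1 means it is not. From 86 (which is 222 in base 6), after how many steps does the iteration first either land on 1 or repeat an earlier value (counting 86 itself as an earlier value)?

86 = (2,2,2)_6 → 12
12 = (2,0)_6 → 4
4 = (4)_6 → 16
16 = (2,4)_6 → 20
20 = (3,2)_6 → 13
13 = (2,1)_6 → 5
5 = (5)_6 → 25
25 = (4,1)_6 → 17
17 = (2,5)_6 → 29
29 = (4,5)_6 → 41
41 = (1,0,5)_6 → 26
26 = (4,2)_6 → 20  — 20 repeats.
That took 12 steps.

12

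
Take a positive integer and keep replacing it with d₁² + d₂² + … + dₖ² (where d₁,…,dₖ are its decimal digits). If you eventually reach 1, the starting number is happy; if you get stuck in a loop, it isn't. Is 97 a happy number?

97 → 9² + 7² = 81 + 49 = 130
130 → 1² + 3² + 0² = 1 + 9 + 0 = 10
10 → 1² + 0² = 1 + 0 = 1  — reached 1.

happy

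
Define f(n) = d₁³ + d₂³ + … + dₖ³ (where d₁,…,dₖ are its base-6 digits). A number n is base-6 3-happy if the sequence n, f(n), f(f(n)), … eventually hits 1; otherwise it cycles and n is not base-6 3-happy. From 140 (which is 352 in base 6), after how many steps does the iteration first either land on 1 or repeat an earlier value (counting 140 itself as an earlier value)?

140 = (3,5,2)_6 → 3³ + 5³ + 2³ = 27 + 125 + 8 = 160
160 = (4,2,4)_6 → 4³ + 2³ + 4³ = 64 + 8 + 64 = 136
136 = (3,4,4)_6 → 3³ + 4³ + 4³ = 27 + 64 + 64 = 155
155 = (4,1,5)_6 → 4³ + 1³ + 5³ = 64 + 1 + 125 = 190
190 = (5,1,4)_6 → 5³ + 1³ + 4³ = 125 + 1 + 64 = 190  — 190 repeats.
That took 5 steps.

5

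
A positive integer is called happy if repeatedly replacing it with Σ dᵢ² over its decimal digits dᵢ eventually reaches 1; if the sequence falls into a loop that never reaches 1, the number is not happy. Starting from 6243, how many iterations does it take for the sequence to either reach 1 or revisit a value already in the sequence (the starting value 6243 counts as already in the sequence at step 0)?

11

6243 → 6² + 2² + 4² + 3² = 36 + 4 + 16 + 9 = 65
65 → 6² + 5² = 36 + 25 = 61
61 → 6² + 1² = 36 + 1 = 37
37 → 3² + 7² = 9 + 49 = 58
58 → 5² + 8² = 25 + 64 = 89
89 → 8² + 9² = 64 + 81 = 145
145 → 1² + 4² + 5² = 1 + 16 + 25 = 42
42 → 4² + 2² = 16 + 4 = 20
20 → 2² + 0² = 4 + 0 = 4
4 → 4² = 16
16 → 1² + 6² = 1 + 36 = 37  — 37 repeats.
That took 11 steps.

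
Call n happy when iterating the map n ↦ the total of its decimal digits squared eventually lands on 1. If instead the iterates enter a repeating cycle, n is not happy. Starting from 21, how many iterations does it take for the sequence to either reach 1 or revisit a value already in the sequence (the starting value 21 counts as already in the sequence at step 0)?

13

21 → 2² + 1² = 5
5 → 5² = 25
25 → 2² + 5² = 29
29 → 2² + 9² = 85
85 → 8² + 5² = 89
89 → 8² + 9² = 145
145 → 1² + 4² + 5² = 42
42 → 4² + 2² = 20
20 → 2² + 0² = 4
4 → 4² = 16
16 → 1² + 6² = 37
37 → 3² + 7² = 58
58 → 5² + 8² = 89  — 89 repeats.
That took 13 steps.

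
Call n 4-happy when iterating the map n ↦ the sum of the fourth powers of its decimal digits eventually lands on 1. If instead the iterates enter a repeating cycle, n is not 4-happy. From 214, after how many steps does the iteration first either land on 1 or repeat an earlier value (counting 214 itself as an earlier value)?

11

214 → 2⁴ + 1⁴ + 4⁴ = 16 + 1 + 256 = 273
273 → 2⁴ + 7⁴ + 3⁴ = 16 + 2401 + 81 = 2498
2498 → 2⁴ + 4⁴ + 9⁴ + 8⁴ = 16 + 256 + 6561 + 4096 = 10929
10929 → 1⁴ + 0⁴ + 9⁴ + 2⁴ + 9⁴ = 1 + 0 + 6561 + 16 + 6561 = 13139
13139 → 1⁴ + 3⁴ + 1⁴ + 3⁴ + 9⁴ = 1 + 81 + 1 + 81 + 6561 = 6725
6725 → 6⁴ + 7⁴ + 2⁴ + 5⁴ = 1296 + 2401 + 16 + 625 = 4338
4338 → 4⁴ + 3⁴ + 3⁴ + 8⁴ = 256 + 81 + 81 + 4096 = 4514
4514 → 4⁴ + 5⁴ + 1⁴ + 4⁴ = 256 + 625 + 1 + 256 = 1138
1138 → 1⁴ + 1⁴ + 3⁴ + 8⁴ = 1 + 1 + 81 + 4096 = 4179
4179 → 4⁴ + 1⁴ + 7⁴ + 9⁴ = 256 + 1 + 2401 + 6561 = 9219
9219 → 9⁴ + 2⁴ + 1⁴ + 9⁴ = 6561 + 16 + 1 + 6561 = 13139  — 13139 repeats.
That took 11 steps.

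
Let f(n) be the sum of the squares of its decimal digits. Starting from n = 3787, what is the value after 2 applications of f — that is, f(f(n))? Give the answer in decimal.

51

3787 → 3² + 7² + 8² + 7² = 171
171 → 1² + 7² + 1² = 51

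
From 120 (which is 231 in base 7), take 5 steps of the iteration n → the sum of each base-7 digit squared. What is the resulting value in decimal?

2

120 = (2,3,1)_7 → 14
14 = (2,0)_7 → 4
4 = (4)_7 → 16
16 = (2,2)_7 → 8
8 = (1,1)_7 → 2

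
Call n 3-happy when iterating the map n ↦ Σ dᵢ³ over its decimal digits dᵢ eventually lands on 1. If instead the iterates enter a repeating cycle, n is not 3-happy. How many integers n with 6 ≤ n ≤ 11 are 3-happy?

6: 6 → 216 → 225 → 141 → 66 → 432 → 99 → 1458 → 702 → 351 → 153 → 153  (repeats 153)
7: 7 → 343 → 118 → 514 → 190 → 730 → 370 → 370  (repeats 370)
8: 8 → 512 → 134 → 92 → 737 → 713 → 371 → 371  (repeats 371)
9: 9 → 729 → 1080 → 513 → 153 → 153  (repeats 153)
10: 10 → 1  (reaches 1)
11: 11 → 2 → 8 → 512 → 134 → 92 → 737 → 713 → 371 → 371  (repeats 371)
3-happy: 10

1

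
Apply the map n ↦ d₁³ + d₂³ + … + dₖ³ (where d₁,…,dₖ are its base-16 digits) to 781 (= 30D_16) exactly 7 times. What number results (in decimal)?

1072

781 = (3,0,13)_16 → 2224
2224 = (8,11,0)_16 → 1843
1843 = (7,3,3)_16 → 397
397 = (1,8,13)_16 → 2710
2710 = (10,9,6)_16 → 1945
1945 = (7,9,9)_16 → 1801
1801 = (7,0,9)_16 → 1072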